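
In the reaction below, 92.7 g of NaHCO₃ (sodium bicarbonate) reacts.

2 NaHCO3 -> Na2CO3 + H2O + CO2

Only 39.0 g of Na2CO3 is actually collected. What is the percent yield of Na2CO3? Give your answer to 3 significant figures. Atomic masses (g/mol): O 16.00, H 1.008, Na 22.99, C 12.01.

66.7 %

M(NaHCO3) = 22.99 + 1.008 + 12.01 + 3(16.00) = 84.008 g/mol.
M(Na2CO3) = 2(22.99) + 12.01 + 3(16.00) = 105.99 g/mol.
n(NaHCO3) = 92.70 g / 84.008 g/mol = 1.103 mol.
From the equation the NaHCO3:Na2CO3 mole ratio is 2:1, so n(Na2CO3) = 1.103 × 1/2 = 0.5517 mol.
Mass of Na2CO3 = 0.5517 mol × 105.99 g/mol = 58.48 g.
This is the theoretical yield. Percent yield = 39.0 g / 58.48 g × 100% = 66.69%.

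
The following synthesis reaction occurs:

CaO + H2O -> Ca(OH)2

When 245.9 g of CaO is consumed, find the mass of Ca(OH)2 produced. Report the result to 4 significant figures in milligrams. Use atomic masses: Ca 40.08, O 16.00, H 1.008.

M(CaO) = 40.08 + 16.00 = 56.08 g/mol.
M(Ca(OH)2) = 40.08 + 2(16.00) + 2(1.008) = 74.096 g/mol.
n(CaO) = 245.90 g / 56.08 g/mol = 4.3848 mol.
From the equation the CaO:Ca(OH)2 mole ratio is 1:1, so n(Ca(OH)2) = 4.3848 × 1/1 = 4.3848 mol.
Mass of Ca(OH)2 = 4.3848 mol × 74.096 g/mol = 324.90 g.
Converting to mg: 324.90 g = 324900 mg.

324900 mg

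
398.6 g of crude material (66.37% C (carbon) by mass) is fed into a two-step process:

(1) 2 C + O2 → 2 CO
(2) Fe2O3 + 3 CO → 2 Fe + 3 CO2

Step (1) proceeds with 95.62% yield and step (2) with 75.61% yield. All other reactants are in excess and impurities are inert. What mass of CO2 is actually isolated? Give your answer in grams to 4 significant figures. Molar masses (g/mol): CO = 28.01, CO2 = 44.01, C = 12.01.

Pure C = 398.6 × 0.6637 = 264.55 g.
n(C) = 264.55 / 12.01 = 22.028 mol.
Step 1 (C:CO = 2:2): theoretical n(CO) = 22.028 mol; at 95.62% yield, n(CO) = 21.063 mol.
Step 2 (CO:CO2 = 3:3): theoretical n(CO2) = 21.063 mol, so theoretical mass = 21.063 × 44.01 = 926.97 g.
At 75.61% yield, actual mass of CO2 = 926.97 × 0.7561 = 700.88 g.

700.9 g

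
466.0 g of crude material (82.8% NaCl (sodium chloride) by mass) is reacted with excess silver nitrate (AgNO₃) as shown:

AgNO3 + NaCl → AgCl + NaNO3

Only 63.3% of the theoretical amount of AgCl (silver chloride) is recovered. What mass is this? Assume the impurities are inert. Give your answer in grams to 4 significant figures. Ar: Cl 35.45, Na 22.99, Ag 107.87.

599.0 g

Pure NaCl available = 466.0 g × 0.828 = 385.85 g.
M(NaCl) = 22.99 + 35.45 = 58.44 g/mol.
M(AgCl) = 107.87 + 35.45 = 143.32 g/mol.
n(NaCl) = 385.85 g / 58.44 g/mol = 6.6025 mol.
From the equation the NaCl:AgCl mole ratio is 1:1, so n(AgCl) = 6.6025 × 1/1 = 6.6025 mol.
Mass of AgCl = 6.6025 mol × 143.32 g/mol = 946.27 g.
Actual mass collected = 946.27 g × 0.633 = 598.99 g.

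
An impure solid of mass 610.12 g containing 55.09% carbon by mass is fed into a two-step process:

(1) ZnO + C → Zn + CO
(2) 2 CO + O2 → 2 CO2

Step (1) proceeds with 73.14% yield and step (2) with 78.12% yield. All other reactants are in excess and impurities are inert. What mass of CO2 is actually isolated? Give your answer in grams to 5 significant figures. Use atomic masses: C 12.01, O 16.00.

Pure C = 610.12 × 0.5509 = 336.115 g.
M(C) = 12.01 g/mol.
M(CO2) = 12.01 + 2(16.00) = 44.01 g/mol.
n(C) = 336.115 / 12.01 = 27.9863 mol.
Step 1 (C:CO = 1:1): theoretical n(CO) = 27.9863 mol; at 73.14% yield, n(CO) = 20.4692 mol.
Step 2 (CO:CO2 = 2:2): theoretical n(CO2) = 20.4692 mol, so theoretical mass = 20.4692 × 44.01 = 900.848 g.
At 78.12% yield, actual mass of CO2 = 900.848 × 0.7812 = 703.742 g.

703.74 g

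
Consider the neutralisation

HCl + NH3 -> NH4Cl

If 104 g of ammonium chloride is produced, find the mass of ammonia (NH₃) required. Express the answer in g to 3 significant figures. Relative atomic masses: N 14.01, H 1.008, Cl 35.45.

33.1 g

M(NH4Cl) = 14.01 + 4(1.008) + 35.45 = 53.492 g/mol.
M(NH3) = 14.01 + 3(1.008) = 17.034 g/mol.
n(NH4Cl) = 104.0 g / 53.492 g/mol = 1.944 mol.
From the equation the NH4Cl:NH3 mole ratio is 1:1, so n(NH3) = 1.944 × 1/1 = 1.944 mol.
Mass of NH3 = 1.944 mol × 17.034 g/mol = 33.12 g.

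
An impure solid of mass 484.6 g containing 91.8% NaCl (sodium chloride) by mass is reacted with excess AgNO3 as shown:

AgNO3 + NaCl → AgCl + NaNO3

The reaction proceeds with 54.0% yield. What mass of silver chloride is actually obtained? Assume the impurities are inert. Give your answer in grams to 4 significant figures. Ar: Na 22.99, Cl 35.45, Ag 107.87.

589.1 g

Pure NaCl available = 484.6 g × 0.918 = 444.86 g.
M(NaCl) = 22.99 + 35.45 = 58.44 g/mol.
M(AgCl) = 107.87 + 35.45 = 143.32 g/mol.
n(NaCl) = 444.86 g / 58.44 g/mol = 7.6123 mol.
From the equation the NaCl:AgCl mole ratio is 1:1, so n(AgCl) = 7.6123 × 1/1 = 7.6123 mol.
Mass of AgCl = 7.6123 mol × 143.32 g/mol = 1091.0 g.
Actual mass collected = 1091.0 g × 0.540 = 589.14 g.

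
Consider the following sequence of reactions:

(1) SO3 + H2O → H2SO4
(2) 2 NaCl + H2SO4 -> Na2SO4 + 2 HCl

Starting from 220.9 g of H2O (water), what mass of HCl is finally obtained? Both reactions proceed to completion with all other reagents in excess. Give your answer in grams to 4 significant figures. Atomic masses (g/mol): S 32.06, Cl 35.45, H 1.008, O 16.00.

894.0 g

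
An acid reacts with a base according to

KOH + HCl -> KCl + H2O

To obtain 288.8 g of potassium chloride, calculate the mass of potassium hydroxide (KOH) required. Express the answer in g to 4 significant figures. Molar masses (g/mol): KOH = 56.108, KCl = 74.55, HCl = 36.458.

n(KCl) = 288.80 g / 74.55 g/mol = 3.8739 mol.
From the equation the KCl:KOH mole ratio is 1:1, so n(KOH) = 3.8739 × 1/1 = 3.8739 mol.
Mass of KOH = 3.8739 mol × 56.108 g/mol = 217.36 g.

217.4 g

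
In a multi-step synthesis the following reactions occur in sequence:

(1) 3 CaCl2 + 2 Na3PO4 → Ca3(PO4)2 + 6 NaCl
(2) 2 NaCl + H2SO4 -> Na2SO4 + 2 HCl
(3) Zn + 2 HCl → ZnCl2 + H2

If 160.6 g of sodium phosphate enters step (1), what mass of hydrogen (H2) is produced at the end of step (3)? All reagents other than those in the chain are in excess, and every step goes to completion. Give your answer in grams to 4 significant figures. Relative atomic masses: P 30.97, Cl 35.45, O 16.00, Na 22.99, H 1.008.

2.962 g

M(Na3PO4) = 3(22.99) + 30.97 + 4(16.00) = 163.94 g/mol.
M(H2) = 2(1.008) = 2.016 g/mol.
n(Na3PO4) = 160.6 / 163.94 = 0.97963 mol.
Reaction (1): Na3PO4→NaCl ratio 2:6 ⇒ n(NaCl) = 2.9389 mol.
Reaction (2): NaCl→HCl ratio 2:2 ⇒ n(HCl) = 2.9389 mol.
Reaction (3): HCl→H2 ratio 2:1 ⇒ n(H2) = 1.4694 mol.
Mass of H2 = 1.4694 × 2.016 = 2.9624 g.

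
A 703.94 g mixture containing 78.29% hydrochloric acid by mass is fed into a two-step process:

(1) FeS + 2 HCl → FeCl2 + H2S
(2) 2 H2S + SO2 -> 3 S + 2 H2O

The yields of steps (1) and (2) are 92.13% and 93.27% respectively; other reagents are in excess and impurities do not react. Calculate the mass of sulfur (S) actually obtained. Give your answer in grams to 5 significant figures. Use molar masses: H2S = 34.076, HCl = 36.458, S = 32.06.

312.33 g

Pure HCl = 703.94 × 0.7829 = 551.115 g.
n(HCl) = 551.115 / 36.458 = 15.1164 mol.
Step 1 (HCl:H2S = 2:1): theoretical n(H2S) = 7.55821 mol; at 92.13% yield, n(H2S) = 6.96338 mol.
Step 2 (H2S:S = 2:3): theoretical n(S) = 10.4451 mol, so theoretical mass = 10.4451 × 32.06 = 334.869 g.
At 93.27% yield, actual mass of S = 334.869 × 0.9327 = 312.332 g.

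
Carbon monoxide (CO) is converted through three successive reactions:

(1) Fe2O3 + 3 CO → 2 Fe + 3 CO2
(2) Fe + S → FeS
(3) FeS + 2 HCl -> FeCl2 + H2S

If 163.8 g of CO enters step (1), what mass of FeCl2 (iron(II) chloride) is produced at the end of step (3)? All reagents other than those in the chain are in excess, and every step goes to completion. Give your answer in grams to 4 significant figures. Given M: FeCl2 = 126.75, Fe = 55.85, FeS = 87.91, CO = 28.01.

494.1 g

n(CO) = 163.8 / 28.01 = 5.8479 mol.
Reaction (1): CO→Fe ratio 3:2 ⇒ n(Fe) = 3.8986 mol.
Reaction (2): Fe→FeS ratio 1:1 ⇒ n(FeS) = 3.8986 mol.
Reaction (3): FeS→FeCl2 ratio 1:1 ⇒ n(FeCl2) = 3.8986 mol.
Mass of FeCl2 = 3.8986 × 126.75 = 494.15 g.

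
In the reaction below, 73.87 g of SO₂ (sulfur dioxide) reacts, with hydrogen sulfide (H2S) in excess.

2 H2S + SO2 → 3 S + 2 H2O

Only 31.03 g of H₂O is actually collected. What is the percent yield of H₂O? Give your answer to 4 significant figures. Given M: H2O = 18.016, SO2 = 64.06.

74.68 %

n(SO2) = 73.870 g / 64.06 g/mol = 1.1531 mol.
From the equation the SO2:H2O mole ratio is 1:2, so n(H2O) = 1.1531 × 2/1 = 2.3063 mol.
Mass of H2O = 2.3063 mol × 18.016 g/mol = 41.550 g.
This is the theoretical yield. Percent yield = 31.03 g / 41.550 g × 100% = 74.681%.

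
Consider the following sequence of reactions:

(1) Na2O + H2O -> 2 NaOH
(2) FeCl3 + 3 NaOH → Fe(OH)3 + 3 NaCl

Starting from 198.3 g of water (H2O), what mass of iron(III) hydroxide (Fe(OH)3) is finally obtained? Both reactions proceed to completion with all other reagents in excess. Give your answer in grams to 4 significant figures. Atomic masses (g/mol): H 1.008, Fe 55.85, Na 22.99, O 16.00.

M(H2O) = 2(1.008) + 16.00 = 18.016 g/mol.
M(Fe(OH)3) = 55.85 + 3(16.00) + 3(1.008) = 106.874 g/mol.
n(H2O) = 198.30 / 18.016 = 11.007 mol.
Step 1 gives a 1:2 ratio of H2O to NaOH, so n(NaOH) = 22.014 mol.
In step 2 the NaOH:Fe(OH)3 ratio is 3:1, so n(Fe(OH)3) = 7.3379 mol.
Mass of Fe(OH)3 = 7.3379 × 106.874 = 784.23 g.

784.2 g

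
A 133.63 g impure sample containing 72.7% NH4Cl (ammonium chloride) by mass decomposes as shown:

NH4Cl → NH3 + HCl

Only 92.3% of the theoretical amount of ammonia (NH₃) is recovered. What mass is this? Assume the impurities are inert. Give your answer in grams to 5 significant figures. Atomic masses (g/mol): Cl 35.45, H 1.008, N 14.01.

28.554 g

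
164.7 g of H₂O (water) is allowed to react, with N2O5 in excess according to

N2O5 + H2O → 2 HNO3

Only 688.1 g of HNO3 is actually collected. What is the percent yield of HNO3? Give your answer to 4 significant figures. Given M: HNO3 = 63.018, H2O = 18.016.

59.72 %

n(H2O) = 164.70 g / 18.016 g/mol = 9.1419 mol.
From the equation the H2O:HNO3 mole ratio is 1:2, so n(HNO3) = 9.1419 × 2/1 = 18.284 mol.
Mass of HNO3 = 18.284 mol × 63.018 g/mol = 1152.2 g.
This is the theoretical yield. Percent yield = 688.1 g / 1152.2 g × 100% = 59.720%.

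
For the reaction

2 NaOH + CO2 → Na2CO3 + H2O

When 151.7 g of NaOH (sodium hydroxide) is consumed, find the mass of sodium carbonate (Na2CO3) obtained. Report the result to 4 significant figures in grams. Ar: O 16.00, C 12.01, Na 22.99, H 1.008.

M(NaOH) = 22.99 + 16.00 + 1.008 = 39.998 g/mol.
M(Na2CO3) = 2(22.99) + 12.01 + 3(16.00) = 105.99 g/mol.
n(NaOH) = 151.70 g / 39.998 g/mol = 3.7927 mol.
From the equation the NaOH:Na2CO3 mole ratio is 2:1, so n(Na2CO3) = 3.7927 × 1/2 = 1.8963 mol.
Mass of Na2CO3 = 1.8963 mol × 105.99 g/mol = 200.99 g.

201.0 g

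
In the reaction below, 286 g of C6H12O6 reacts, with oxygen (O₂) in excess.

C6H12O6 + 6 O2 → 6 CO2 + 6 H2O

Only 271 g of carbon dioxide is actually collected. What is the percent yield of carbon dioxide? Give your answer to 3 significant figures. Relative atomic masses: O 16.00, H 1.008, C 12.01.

M(C6H12O6) = 6(12.01) + 12(1.008) + 6(16.00) = 180.156 g/mol.
M(CO2) = 12.01 + 2(16.00) = 44.01 g/mol.
n(C6H12O6) = 286.0 g / 180.156 g/mol = 1.588 mol.
From the equation the C6H12O6:CO2 mole ratio is 1:6, so n(CO2) = 1.588 × 6/1 = 9.525 mol.
Mass of CO2 = 9.525 mol × 44.01 g/mol = 419.2 g.
This is the theoretical yield. Percent yield = 271 g / 419.2 g × 100% = 64.65%.

64.6 %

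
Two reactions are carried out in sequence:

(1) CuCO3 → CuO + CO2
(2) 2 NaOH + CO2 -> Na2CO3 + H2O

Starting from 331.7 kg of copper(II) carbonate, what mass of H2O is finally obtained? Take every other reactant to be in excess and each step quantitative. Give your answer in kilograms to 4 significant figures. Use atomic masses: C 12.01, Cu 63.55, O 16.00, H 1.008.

M(CuCO3) = 63.55 + 12.01 + 3(16.00) = 123.56 g/mol.
M(H2O) = 2(1.008) + 16.00 = 18.016 g/mol.
331.7 kg = 331700 g.
n(CuCO3) = 331700 / 123.56 = 2684.5 mol.
Step 1 gives a 1:1 ratio of CuCO3 to CO2, so n(CO2) = 2684.5 mol.
In step 2 the CO2:H2O ratio is 1:1, so n(H2O) = 2684.5 mol.
Mass of H2O = 2684.5 × 18.016 = 48364 g = 48.36 kg.

48.36 kg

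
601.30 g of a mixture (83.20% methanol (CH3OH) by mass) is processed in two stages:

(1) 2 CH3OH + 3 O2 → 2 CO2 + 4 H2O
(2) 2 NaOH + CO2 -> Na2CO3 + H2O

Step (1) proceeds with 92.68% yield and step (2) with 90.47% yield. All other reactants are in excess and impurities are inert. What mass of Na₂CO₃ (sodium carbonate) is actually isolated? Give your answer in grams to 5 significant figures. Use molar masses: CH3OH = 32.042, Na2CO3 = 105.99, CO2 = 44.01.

Pure CH3OH = 601.30 × 0.8320 = 500.282 g.
n(CH3OH) = 500.282 / 32.042 = 15.6133 mol.
Step 1 (CH3OH:CO2 = 2:2): theoretical n(CO2) = 15.6133 mol; at 92.68% yield, n(CO2) = 14.4704 mol.
Step 2 (CO2:Na2CO3 = 1:1): theoretical n(Na2CO3) = 14.4704 mol, so theoretical mass = 14.4704 × 105.99 = 1533.72 g.
At 90.47% yield, actual mass of Na2CO3 = 1533.72 × 0.9047 = 1387.56 g.

1387.6 g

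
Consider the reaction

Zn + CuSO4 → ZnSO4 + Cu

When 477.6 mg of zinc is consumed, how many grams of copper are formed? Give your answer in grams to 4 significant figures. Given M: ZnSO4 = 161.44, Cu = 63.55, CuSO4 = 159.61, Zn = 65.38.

Convert: 477.6 mg = 0.47760 g.
n(Zn) = 0.47760 g / 65.38 g/mol = 0.0073050 mol.
From the equation the Zn:Cu mole ratio is 1:1, so n(Cu) = 0.0073050 × 1/1 = 0.0073050 mol.
Mass of Cu = 0.0073050 mol × 63.55 g/mol = 0.46423 g.

0.4642 g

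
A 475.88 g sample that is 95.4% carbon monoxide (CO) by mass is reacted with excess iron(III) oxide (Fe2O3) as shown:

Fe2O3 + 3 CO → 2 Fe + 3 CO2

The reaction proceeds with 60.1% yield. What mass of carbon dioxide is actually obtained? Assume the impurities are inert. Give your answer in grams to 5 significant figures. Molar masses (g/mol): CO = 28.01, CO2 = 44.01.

428.71 g

Pure CO available = 475.88 g × 0.954 = 453.990 g.
n(CO) = 453.990 g / 28.01 g/mol = 16.2081 mol.
From the equation the CO:CO2 mole ratio is 3:3, so n(CO2) = 16.2081 × 3/3 = 16.2081 mol.
Mass of CO2 = 16.2081 mol × 44.01 g/mol = 713.319 g.
Actual mass collected = 713.319 g × 0.601 = 428.705 g.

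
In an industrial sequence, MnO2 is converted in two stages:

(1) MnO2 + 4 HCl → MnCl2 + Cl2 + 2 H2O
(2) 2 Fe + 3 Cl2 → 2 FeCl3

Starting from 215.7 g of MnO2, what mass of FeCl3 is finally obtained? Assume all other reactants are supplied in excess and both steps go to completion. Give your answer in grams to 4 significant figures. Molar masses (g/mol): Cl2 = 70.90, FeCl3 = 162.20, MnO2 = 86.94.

268.3 g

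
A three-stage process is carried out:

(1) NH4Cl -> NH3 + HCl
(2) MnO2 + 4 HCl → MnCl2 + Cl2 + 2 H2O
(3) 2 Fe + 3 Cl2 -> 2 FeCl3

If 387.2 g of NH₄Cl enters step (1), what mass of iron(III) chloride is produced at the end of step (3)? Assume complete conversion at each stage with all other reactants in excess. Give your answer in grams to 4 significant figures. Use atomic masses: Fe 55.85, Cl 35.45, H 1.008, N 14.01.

195.7 g

M(NH4Cl) = 14.01 + 4(1.008) + 35.45 = 53.492 g/mol.
M(FeCl3) = 55.85 + 3(35.45) = 162.20 g/mol.
n(NH4Cl) = 387.2 / 53.492 = 7.2385 mol.
Reaction (1): NH4Cl→HCl ratio 1:1 ⇒ n(HCl) = 7.2385 mol.
Reaction (2): HCl→Cl2 ratio 4:1 ⇒ n(Cl2) = 1.8096 mol.
Reaction (3): Cl2→FeCl3 ratio 3:2 ⇒ n(FeCl3) = 1.2064 mol.
Mass of FeCl3 = 1.2064 × 162.20 = 195.68 g.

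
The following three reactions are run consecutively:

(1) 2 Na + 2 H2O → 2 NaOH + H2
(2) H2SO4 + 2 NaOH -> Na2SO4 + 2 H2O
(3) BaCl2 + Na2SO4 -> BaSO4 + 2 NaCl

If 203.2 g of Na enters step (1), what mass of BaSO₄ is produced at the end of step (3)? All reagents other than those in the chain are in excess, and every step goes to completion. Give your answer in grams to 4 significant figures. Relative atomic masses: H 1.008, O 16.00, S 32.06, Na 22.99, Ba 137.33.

1031 g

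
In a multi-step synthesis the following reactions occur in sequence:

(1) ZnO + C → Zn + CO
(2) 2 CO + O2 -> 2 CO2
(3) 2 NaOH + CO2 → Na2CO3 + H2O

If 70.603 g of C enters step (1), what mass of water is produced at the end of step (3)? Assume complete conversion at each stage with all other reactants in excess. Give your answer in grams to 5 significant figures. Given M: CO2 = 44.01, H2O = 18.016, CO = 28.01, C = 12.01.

105.91 g

n(C) = 70.603 / 12.01 = 5.87868 mol.
Reaction (1): C→CO ratio 1:1 ⇒ n(CO) = 5.87868 mol.
Reaction (2): CO→CO2 ratio 2:2 ⇒ n(CO2) = 5.87868 mol.
Reaction (3): CO2→H2O ratio 1:1 ⇒ n(H2O) = 5.87868 mol.
Mass of H2O = 5.87868 × 18.016 = 105.910 g.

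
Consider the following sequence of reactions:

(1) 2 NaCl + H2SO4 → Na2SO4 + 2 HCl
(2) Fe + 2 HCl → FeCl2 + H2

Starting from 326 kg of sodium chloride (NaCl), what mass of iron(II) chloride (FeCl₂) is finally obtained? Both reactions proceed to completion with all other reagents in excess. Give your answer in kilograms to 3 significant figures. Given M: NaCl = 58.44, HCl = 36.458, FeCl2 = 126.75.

354 kg

326 kg = 326000 g.
n(NaCl) = 326000 / 58.44 = 5578 mol.
Step 1 gives a 2:2 ratio of NaCl to HCl, so n(HCl) = 5578 mol.
In step 2 the HCl:FeCl2 ratio is 2:1, so n(FeCl2) = 2789 mol.
Mass of FeCl2 = 2789 × 126.75 = 353500 g = 354 kg.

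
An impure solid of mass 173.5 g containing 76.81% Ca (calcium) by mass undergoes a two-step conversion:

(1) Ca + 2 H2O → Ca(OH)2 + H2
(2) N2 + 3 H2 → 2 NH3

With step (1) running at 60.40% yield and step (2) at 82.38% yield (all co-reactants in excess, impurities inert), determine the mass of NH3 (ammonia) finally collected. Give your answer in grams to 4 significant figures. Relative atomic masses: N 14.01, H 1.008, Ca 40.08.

18.79 g

Pure Ca = 173.5 × 0.7681 = 133.27 g.
M(Ca) = 40.08 g/mol.
M(NH3) = 14.01 + 3(1.008) = 17.034 g/mol.
n(Ca) = 133.27 / 40.08 = 3.3250 mol.
Step 1 (Ca:H2 = 1:1): theoretical n(H2) = 3.3250 mol; at 60.40% yield, n(H2) = 2.0083 mol.
Step 2 (H2:NH3 = 3:2): theoretical n(NH3) = 1.3389 mol, so theoretical mass = 1.3389 × 17.034 = 22.806 g.
At 82.38% yield, actual mass of NH3 = 22.806 × 0.8238 = 18.788 g.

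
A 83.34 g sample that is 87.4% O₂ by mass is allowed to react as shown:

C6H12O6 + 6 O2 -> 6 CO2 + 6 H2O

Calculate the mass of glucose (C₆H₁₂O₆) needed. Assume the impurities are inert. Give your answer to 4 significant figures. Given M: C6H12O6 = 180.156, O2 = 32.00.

68.35 g

Mass of pure O2 = 83.34 g × 0.874 = 72.839 g.
n(O2) = 72.839 g / 32.00 g/mol = 2.2762 mol.
From the equation the O2:C6H12O6 mole ratio is 6:1, so n(C6H12O6) = 2.2762 × 1/6 = 0.37937 mol.
Mass of C6H12O6 = 0.37937 mol × 180.156 g/mol = 68.346 g.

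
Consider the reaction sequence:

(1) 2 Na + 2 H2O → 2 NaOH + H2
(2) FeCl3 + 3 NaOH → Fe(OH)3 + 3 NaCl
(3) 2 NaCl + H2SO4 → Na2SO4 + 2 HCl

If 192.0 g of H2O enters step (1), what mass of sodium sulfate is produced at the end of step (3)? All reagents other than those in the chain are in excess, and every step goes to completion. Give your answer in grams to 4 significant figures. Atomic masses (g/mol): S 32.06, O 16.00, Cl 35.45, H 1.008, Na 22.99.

756.9 g

M(H2O) = 2(1.008) + 16.00 = 18.016 g/mol.
M(Na2SO4) = 2(22.99) + 32.06 + 4(16.00) = 142.04 g/mol.
n(H2O) = 192.0 / 18.016 = 10.657 mol.
Reaction (1): H2O→NaOH ratio 2:2 ⇒ n(NaOH) = 10.657 mol.
Reaction (2): NaOH→NaCl ratio 3:3 ⇒ n(NaCl) = 10.657 mol.
Reaction (3): NaCl→Na2SO4 ratio 2:1 ⇒ n(Na2SO4) = 5.3286 mol.
Mass of Na2SO4 = 5.3286 × 142.04 = 756.87 g.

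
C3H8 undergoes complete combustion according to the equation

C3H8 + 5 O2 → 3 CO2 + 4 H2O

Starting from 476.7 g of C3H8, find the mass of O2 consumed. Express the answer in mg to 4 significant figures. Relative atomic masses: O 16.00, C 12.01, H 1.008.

M(C3H8) = 3(12.01) + 8(1.008) = 44.094 g/mol.
M(O2) = 2(16.00) = 32.00 g/mol.
n(C3H8) = 476.70 g / 44.094 g/mol = 10.811 mol.
From the equation the C3H8:O2 mole ratio is 1:5, so n(O2) = 10.811 × 5/1 = 54.055 mol.
Mass of O2 = 54.055 mol × 32.00 g/mol = 1729.8 g.
Converting to mg: 1729.8 g = 1730000 mg.

1730000 mg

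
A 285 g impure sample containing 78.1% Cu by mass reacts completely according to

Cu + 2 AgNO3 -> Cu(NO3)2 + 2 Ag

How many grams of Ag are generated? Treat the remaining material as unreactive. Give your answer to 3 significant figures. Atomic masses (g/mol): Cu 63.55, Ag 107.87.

756 g

Mass of pure Cu = 285 g × 0.781 = 222.6 g.
M(Cu) = 63.55 g/mol.
M(Ag) = 107.87 g/mol.
n(Cu) = 222.6 g / 63.55 g/mol = 3.503 mol.
From the equation the Cu:Ag mole ratio is 1:2, so n(Ag) = 3.503 × 2/1 = 7.005 mol.
Mass of Ag = 7.005 mol × 107.87 g/mol = 755.6 g.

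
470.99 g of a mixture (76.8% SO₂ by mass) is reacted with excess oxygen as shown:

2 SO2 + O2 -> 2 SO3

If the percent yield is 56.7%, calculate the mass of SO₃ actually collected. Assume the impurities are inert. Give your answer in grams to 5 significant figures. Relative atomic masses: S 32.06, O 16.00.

256.32 g

Pure SO2 available = 470.99 g × 0.768 = 361.720 g.
M(SO2) = 32.06 + 2(16.00) = 64.06 g/mol.
M(SO3) = 32.06 + 3(16.00) = 80.06 g/mol.
n(SO2) = 361.720 g / 64.06 g/mol = 5.64659 mol.
From the equation the SO2:SO3 mole ratio is 2:2, so n(SO3) = 5.64659 × 2/2 = 5.64659 mol.
Mass of SO3 = 5.64659 mol × 80.06 g/mol = 452.066 g.
Actual mass collected = 452.066 g × 0.567 = 256.321 g.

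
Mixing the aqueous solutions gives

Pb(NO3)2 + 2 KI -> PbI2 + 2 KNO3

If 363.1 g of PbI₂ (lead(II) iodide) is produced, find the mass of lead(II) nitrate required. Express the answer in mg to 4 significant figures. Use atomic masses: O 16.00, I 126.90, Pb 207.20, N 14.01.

M(PbI2) = 207.20 + 2(126.90) = 461.00 g/mol.
M(Pb(NO3)2) = 207.20 + 2(14.01) + 6(16.00) = 331.22 g/mol.
n(PbI2) = 363.10 g / 461.00 g/mol = 0.78764 mol.
From the equation the PbI2:Pb(NO3)2 mole ratio is 1:1, so n(Pb(NO3)2) = 0.78764 × 1/1 = 0.78764 mol.
Mass of Pb(NO3)2 = 0.78764 mol × 331.22 g/mol = 260.88 g.
Converting to mg: 260.88 g = 260900 mg.

260900 mg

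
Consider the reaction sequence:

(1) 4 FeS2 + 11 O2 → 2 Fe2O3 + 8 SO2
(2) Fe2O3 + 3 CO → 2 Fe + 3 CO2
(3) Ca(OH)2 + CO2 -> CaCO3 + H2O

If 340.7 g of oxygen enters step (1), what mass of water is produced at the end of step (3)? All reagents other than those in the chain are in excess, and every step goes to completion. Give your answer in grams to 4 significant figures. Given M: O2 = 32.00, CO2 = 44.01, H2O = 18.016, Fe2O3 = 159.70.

104.6 g

n(O2) = 340.7 / 32.00 = 10.647 mol.
Reaction (1): O2→Fe2O3 ratio 11:2 ⇒ n(Fe2O3) = 1.9358 mol.
Reaction (2): Fe2O3→CO2 ratio 1:3 ⇒ n(CO2) = 5.8074 mol.
Reaction (3): CO2→H2O ratio 1:1 ⇒ n(H2O) = 5.8074 mol.
Mass of H2O = 5.8074 × 18.016 = 104.63 g.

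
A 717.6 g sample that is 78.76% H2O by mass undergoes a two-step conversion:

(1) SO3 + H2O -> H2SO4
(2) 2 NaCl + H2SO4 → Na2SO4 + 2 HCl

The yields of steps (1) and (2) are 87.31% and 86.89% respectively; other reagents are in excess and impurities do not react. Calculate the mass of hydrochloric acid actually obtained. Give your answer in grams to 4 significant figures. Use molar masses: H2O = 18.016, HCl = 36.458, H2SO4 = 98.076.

Pure H2O = 717.6 × 0.7876 = 565.18 g.
n(H2O) = 565.18 / 18.016 = 31.371 mol.
Step 1 (H2O:H2SO4 = 1:1): theoretical n(H2SO4) = 31.371 mol; at 87.31% yield, n(H2SO4) = 27.390 mol.
Step 2 (H2SO4:HCl = 1:2): theoretical n(HCl) = 54.780 mol, so theoretical mass = 54.780 × 36.458 = 1997.2 g.
At 86.89% yield, actual mass of HCl = 1997.2 × 0.8689 = 1735.3 g.

1735 g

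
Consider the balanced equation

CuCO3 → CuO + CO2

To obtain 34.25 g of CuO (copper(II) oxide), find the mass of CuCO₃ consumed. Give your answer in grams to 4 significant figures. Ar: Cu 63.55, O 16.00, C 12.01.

M(CuO) = 63.55 + 16.00 = 79.55 g/mol.
M(CuCO3) = 63.55 + 12.01 + 3(16.00) = 123.56 g/mol.
n(CuO) = 34.250 g / 79.55 g/mol = 0.43055 mol.
From the equation the CuO:CuCO3 mole ratio is 1:1, so n(CuCO3) = 0.43055 × 1/1 = 0.43055 mol.
Mass of CuCO3 = 0.43055 mol × 123.56 g/mol = 53.198 g.

53.20 g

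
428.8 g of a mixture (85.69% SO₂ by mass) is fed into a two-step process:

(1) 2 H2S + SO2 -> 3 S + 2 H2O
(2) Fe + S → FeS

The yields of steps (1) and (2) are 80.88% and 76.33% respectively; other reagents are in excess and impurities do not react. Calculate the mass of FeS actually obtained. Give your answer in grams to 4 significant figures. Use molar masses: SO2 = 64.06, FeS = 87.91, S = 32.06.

933.9 g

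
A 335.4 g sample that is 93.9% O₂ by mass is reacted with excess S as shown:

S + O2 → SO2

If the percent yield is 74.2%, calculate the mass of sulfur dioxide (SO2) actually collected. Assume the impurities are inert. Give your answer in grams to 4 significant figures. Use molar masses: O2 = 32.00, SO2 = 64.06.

467.8 g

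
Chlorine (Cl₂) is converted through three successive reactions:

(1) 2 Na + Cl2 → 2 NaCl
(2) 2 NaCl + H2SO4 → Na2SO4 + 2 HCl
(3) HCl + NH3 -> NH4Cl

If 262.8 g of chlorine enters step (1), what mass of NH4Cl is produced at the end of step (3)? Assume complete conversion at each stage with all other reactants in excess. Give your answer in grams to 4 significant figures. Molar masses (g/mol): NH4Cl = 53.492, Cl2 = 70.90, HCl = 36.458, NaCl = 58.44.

n(Cl2) = 262.8 / 70.90 = 3.7066 mol.
Reaction (1): Cl2→NaCl ratio 1:2 ⇒ n(NaCl) = 7.4133 mol.
Reaction (2): NaCl→HCl ratio 2:2 ⇒ n(HCl) = 7.4133 mol.
Reaction (3): HCl→NH4Cl ratio 1:1 ⇒ n(NH4Cl) = 7.4133 mol.
Mass of NH4Cl = 7.4133 × 53.492 = 396.55 g.

396.6 g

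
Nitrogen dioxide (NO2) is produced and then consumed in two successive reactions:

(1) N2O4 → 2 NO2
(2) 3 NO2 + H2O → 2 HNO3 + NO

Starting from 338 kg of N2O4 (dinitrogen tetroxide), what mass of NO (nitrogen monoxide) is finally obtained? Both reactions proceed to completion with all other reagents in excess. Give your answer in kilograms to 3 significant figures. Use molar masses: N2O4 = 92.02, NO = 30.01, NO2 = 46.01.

73.5 kg

338 kg = 338000 g.
n(N2O4) = 338000 / 92.02 = 3673 mol.
Step 1 gives a 1:2 ratio of N2O4 to NO2, so n(NO2) = 7346 mol.
In step 2 the NO2:NO ratio is 3:1, so n(NO) = 2449 mol.
Mass of NO = 2449 × 30.01 = 73490 g = 73.5 kg.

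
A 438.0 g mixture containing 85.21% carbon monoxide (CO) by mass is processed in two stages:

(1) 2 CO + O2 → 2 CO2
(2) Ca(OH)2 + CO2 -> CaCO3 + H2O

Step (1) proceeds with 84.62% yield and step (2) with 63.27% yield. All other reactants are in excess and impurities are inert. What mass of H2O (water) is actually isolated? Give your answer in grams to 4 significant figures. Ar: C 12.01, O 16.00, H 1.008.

128.5 g

Pure CO = 438.0 × 0.8521 = 373.22 g.
M(CO) = 12.01 + 16.00 = 28.01 g/mol.
M(H2O) = 2(1.008) + 16.00 = 18.016 g/mol.
n(CO) = 373.22 / 28.01 = 13.325 mol.
Step 1 (CO:CO2 = 2:2): theoretical n(CO2) = 13.325 mol; at 84.62% yield, n(CO2) = 11.275 mol.
Step 2 (CO2:H2O = 1:1): theoretical n(H2O) = 11.275 mol, so theoretical mass = 11.275 × 18.016 = 203.13 g.
At 63.27% yield, actual mass of H2O = 203.13 × 0.6327 = 128.52 g.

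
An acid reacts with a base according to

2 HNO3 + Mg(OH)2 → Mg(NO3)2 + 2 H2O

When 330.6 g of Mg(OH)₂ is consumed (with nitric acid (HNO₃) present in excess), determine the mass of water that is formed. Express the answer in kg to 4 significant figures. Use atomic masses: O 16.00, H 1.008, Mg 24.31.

M(Mg(OH)2) = 24.31 + 2(16.00) + 2(1.008) = 58.326 g/mol.
M(H2O) = 2(1.008) + 16.00 = 18.016 g/mol.
n(Mg(OH)2) = 330.60 g / 58.326 g/mol = 5.6681 mol.
From the equation the Mg(OH)2:H2O mole ratio is 1:2, so n(H2O) = 5.6681 × 2/1 = 11.336 mol.
Mass of H2O = 11.336 mol × 18.016 g/mol = 204.23 g.
Converting to kg: 204.23 g = 0.2042 kg.

0.2042 kg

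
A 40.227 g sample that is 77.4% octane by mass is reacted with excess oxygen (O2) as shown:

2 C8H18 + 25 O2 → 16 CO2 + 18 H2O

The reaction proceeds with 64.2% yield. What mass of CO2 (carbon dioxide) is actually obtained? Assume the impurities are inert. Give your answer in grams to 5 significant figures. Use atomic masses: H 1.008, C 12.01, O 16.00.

61.614 g

Pure C8H18 available = 40.227 g × 0.774 = 31.1357 g.
M(C8H18) = 8(12.01) + 18(1.008) = 114.224 g/mol.
M(CO2) = 12.01 + 2(16.00) = 44.01 g/mol.
n(C8H18) = 31.1357 g / 114.224 g/mol = 0.272585 mol.
From the equation the C8H18:CO2 mole ratio is 2:16, so n(CO2) = 0.272585 × 16/2 = 2.18068 mol.
Mass of CO2 = 2.18068 mol × 44.01 g/mol = 95.9716 g.
Actual mass collected = 95.9716 g × 0.642 = 61.6137 g.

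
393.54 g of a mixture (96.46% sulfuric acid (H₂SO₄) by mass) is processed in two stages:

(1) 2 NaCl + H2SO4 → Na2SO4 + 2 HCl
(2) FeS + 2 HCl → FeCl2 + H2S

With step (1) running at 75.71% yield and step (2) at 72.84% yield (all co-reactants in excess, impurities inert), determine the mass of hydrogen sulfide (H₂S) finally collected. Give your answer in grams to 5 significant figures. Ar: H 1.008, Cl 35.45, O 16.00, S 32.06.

Pure H2SO4 = 393.54 × 0.9646 = 379.609 g.
M(H2SO4) = 2(1.008) + 32.06 + 4(16.00) = 98.076 g/mol.
M(H2S) = 2(1.008) + 32.06 = 34.076 g/mol.
n(H2SO4) = 379.609 / 98.076 = 3.87056 mol.
Step 1 (H2SO4:HCl = 1:2): theoretical n(HCl) = 7.74111 mol; at 75.71% yield, n(HCl) = 5.86080 mol.
Step 2 (HCl:H2S = 2:1): theoretical n(H2S) = 2.93040 mol, so theoretical mass = 2.93040 × 34.076 = 99.8562 g.
At 72.84% yield, actual mass of H2S = 99.8562 × 0.7284 = 72.7353 g.

72.735 g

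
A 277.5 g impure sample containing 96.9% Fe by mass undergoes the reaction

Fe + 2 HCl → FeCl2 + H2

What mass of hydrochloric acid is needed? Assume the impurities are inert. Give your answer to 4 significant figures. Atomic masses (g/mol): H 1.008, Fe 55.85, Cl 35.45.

Mass of pure Fe = 277.5 g × 0.969 = 268.90 g.
M(Fe) = 55.85 g/mol.
M(HCl) = 1.008 + 35.45 = 36.458 g/mol.
n(Fe) = 268.90 g / 55.85 g/mol = 4.8146 mol.
From the equation the Fe:HCl mole ratio is 1:2, so n(HCl) = 4.8146 × 2/1 = 9.6293 mol.
Mass of HCl = 9.6293 mol × 36.458 g/mol = 351.06 g.

351.1 g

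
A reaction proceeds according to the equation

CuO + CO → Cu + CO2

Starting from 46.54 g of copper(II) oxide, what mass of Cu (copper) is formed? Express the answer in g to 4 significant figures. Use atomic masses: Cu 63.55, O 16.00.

M(CuO) = 63.55 + 16.00 = 79.55 g/mol.
M(Cu) = 63.55 g/mol.
n(CuO) = 46.540 g / 79.55 g/mol = 0.58504 mol.
From the equation the CuO:Cu mole ratio is 1:1, so n(Cu) = 0.58504 × 1/1 = 0.58504 mol.
Mass of Cu = 0.58504 mol × 63.55 g/mol = 37.179 g.

37.18 g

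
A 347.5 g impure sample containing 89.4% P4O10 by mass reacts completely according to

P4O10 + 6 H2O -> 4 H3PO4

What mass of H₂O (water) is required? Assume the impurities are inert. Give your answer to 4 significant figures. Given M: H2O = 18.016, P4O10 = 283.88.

118.3 g

Mass of pure P4O10 = 347.5 g × 0.894 = 310.67 g.
n(P4O10) = 310.67 g / 283.88 g/mol = 1.0944 mol.
From the equation the P4O10:H2O mole ratio is 1:6, so n(H2O) = 1.0944 × 6/1 = 6.5661 mol.
Mass of H2O = 6.5661 mol × 18.016 g/mol = 118.30 g.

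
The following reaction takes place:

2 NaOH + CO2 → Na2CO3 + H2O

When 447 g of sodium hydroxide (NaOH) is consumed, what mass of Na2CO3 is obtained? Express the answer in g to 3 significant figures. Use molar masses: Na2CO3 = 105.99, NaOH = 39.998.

592 g

n(NaOH) = 447.0 g / 39.998 g/mol = 11.18 mol.
From the equation the NaOH:Na2CO3 mole ratio is 2:1, so n(Na2CO3) = 11.18 × 1/2 = 5.588 mol.
Mass of Na2CO3 = 5.588 mol × 105.99 g/mol = 592.2 g.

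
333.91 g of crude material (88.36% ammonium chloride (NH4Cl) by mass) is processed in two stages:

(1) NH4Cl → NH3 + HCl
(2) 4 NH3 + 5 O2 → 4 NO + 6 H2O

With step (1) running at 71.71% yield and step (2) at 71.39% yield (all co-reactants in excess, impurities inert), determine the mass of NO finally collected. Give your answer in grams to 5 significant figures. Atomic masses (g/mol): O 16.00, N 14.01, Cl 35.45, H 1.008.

Pure NH4Cl = 333.91 × 0.8836 = 295.043 g.
M(NH4Cl) = 14.01 + 4(1.008) + 35.45 = 53.492 g/mol.
M(NO) = 14.01 + 16.00 = 30.01 g/mol.
n(NH4Cl) = 295.043 / 53.492 = 5.51564 mol.
Step 1 (NH4Cl:NH3 = 1:1): theoretical n(NH3) = 5.51564 mol; at 71.71% yield, n(NH3) = 3.95527 mol.
Step 2 (NH3:NO = 4:4): theoretical n(NO) = 3.95527 mol, so theoretical mass = 3.95527 × 30.01 = 118.698 g.
At 71.39% yield, actual mass of NO = 118.698 × 0.7139 = 84.7382 g.

84.738 g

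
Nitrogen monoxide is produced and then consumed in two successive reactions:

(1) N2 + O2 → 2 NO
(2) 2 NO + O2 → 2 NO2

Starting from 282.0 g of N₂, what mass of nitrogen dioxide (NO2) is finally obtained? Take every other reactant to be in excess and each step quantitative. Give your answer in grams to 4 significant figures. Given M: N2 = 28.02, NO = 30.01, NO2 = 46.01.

926.1 g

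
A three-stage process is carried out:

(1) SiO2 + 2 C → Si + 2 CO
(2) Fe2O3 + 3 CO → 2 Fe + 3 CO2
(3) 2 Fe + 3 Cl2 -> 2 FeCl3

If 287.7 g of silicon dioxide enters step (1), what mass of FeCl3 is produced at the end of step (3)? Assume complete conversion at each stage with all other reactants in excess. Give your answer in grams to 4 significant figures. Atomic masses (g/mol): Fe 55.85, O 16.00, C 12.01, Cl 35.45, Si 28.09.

1035 g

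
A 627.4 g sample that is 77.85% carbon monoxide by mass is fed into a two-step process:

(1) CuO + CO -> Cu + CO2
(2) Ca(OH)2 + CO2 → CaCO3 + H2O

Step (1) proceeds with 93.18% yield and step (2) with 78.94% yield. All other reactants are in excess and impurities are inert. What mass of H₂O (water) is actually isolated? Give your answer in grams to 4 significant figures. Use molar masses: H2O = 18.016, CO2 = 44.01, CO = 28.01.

231.1 g

Pure CO = 627.4 × 0.7785 = 488.43 g.
n(CO) = 488.43 / 28.01 = 17.438 mol.
Step 1 (CO:CO2 = 1:1): theoretical n(CO2) = 17.438 mol; at 93.18% yield, n(CO2) = 16.248 mol.
Step 2 (CO2:H2O = 1:1): theoretical n(H2O) = 16.248 mol, so theoretical mass = 16.248 × 18.016 = 292.73 g.
At 78.94% yield, actual mass of H2O = 292.73 × 0.7894 = 231.08 g.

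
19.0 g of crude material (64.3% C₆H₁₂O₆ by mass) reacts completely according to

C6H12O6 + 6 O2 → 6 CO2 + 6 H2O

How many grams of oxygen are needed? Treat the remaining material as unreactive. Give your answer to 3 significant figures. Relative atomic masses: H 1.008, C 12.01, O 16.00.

Mass of pure C6H12O6 = 19.0 g × 0.643 = 12.22 g.
M(C6H12O6) = 6(12.01) + 12(1.008) + 6(16.00) = 180.156 g/mol.
M(O2) = 2(16.00) = 32.00 g/mol.
n(C6H12O6) = 12.22 g / 180.156 g/mol = 0.06781 mol.
From the equation the C6H12O6:O2 mole ratio is 1:6, so n(O2) = 0.06781 × 6/1 = 0.4069 mol.
Mass of O2 = 0.4069 mol × 32.00 g/mol = 13.02 g.

13.0 g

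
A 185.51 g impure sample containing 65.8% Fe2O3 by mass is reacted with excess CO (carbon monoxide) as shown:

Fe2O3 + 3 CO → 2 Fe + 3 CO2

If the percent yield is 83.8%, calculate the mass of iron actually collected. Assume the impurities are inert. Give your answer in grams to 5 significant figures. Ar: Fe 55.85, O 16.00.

71.546 g

Pure Fe2O3 available = 185.51 g × 0.658 = 122.066 g.
M(Fe2O3) = 2(55.85) + 3(16.00) = 159.70 g/mol.
M(Fe) = 55.85 g/mol.
n(Fe2O3) = 122.066 g / 159.70 g/mol = 0.764343 mol.
From the equation the Fe2O3:Fe mole ratio is 1:2, so n(Fe) = 0.764343 × 2/1 = 1.52869 mol.
Mass of Fe = 1.52869 mol × 55.85 g/mol = 85.3771 g.
Actual mass collected = 85.3771 g × 0.838 = 71.5460 g.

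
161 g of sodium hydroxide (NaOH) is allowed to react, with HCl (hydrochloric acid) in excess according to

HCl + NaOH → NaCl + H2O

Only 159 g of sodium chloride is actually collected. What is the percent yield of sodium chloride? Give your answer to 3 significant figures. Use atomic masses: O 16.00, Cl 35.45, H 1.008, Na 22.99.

67.6 %

M(NaOH) = 22.99 + 16.00 + 1.008 = 39.998 g/mol.
M(NaCl) = 22.99 + 35.45 = 58.44 g/mol.
n(NaOH) = 161.0 g / 39.998 g/mol = 4.025 mol.
From the equation the NaOH:NaCl mole ratio is 1:1, so n(NaCl) = 4.025 × 1/1 = 4.025 mol.
Mass of NaCl = 4.025 mol × 58.44 g/mol = 235.2 g.
This is the theoretical yield. Percent yield = 159 g / 235.2 g × 100% = 67.59%.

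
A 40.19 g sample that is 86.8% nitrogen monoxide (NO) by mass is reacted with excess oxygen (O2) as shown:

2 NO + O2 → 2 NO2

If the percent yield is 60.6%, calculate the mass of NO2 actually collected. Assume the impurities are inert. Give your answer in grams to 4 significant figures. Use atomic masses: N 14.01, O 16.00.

32.41 g

Pure NO available = 40.19 g × 0.868 = 34.885 g.
M(NO) = 14.01 + 16.00 = 30.01 g/mol.
M(NO2) = 14.01 + 2(16.00) = 46.01 g/mol.
n(NO) = 34.885 g / 30.01 g/mol = 1.1624 mol.
From the equation the NO:NO2 mole ratio is 2:2, so n(NO2) = 1.1624 × 2/2 = 1.1624 mol.
Mass of NO2 = 1.1624 mol × 46.01 g/mol = 53.484 g.
Actual mass collected = 53.484 g × 0.606 = 32.411 g.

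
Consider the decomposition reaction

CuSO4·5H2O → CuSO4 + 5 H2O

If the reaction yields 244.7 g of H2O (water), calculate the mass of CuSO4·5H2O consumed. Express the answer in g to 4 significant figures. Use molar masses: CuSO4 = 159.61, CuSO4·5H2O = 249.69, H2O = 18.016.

n(H2O) = 244.70 g / 18.016 g/mol = 13.582 mol.
From the equation the H2O:CuSO4·5H2O mole ratio is 5:1, so n(CuSO4·5H2O) = 13.582 × 1/5 = 2.7165 mol.
Mass of CuSO4·5H2O = 2.7165 mol × 249.69 g/mol = 678.28 g.

678.3 g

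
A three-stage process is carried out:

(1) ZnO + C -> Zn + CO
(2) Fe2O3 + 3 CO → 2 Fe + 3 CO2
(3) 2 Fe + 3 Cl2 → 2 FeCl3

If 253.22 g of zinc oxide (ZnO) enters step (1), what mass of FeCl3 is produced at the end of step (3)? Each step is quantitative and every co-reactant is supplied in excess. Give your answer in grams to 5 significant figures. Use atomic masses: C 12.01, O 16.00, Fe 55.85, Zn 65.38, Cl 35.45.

336.47 g

M(ZnO) = 65.38 + 16.00 = 81.38 g/mol.
M(FeCl3) = 55.85 + 3(35.45) = 162.20 g/mol.
n(ZnO) = 253.22 / 81.38 = 3.11158 mol.
Reaction (1): ZnO→CO ratio 1:1 ⇒ n(CO) = 3.11158 mol.
Reaction (2): CO→Fe ratio 3:2 ⇒ n(Fe) = 2.07438 mol.
Reaction (3): Fe→FeCl3 ratio 2:2 ⇒ n(FeCl3) = 2.07438 mol.
Mass of FeCl3 = 2.07438 × 162.20 = 336.465 g.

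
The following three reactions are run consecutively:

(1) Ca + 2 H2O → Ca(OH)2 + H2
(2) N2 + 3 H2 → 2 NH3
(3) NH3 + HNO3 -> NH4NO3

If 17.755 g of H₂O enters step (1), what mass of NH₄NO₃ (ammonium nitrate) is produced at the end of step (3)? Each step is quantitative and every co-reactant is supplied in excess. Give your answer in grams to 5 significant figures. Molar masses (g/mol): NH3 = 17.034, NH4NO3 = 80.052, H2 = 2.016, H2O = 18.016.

26.297 g

n(H2O) = 17.755 / 18.016 = 0.985513 mol.
Reaction (1): H2O→H2 ratio 2:1 ⇒ n(H2) = 0.492756 mol.
Reaction (2): H2→NH3 ratio 3:2 ⇒ n(NH3) = 0.328504 mol.
Reaction (3): NH3→NH4NO3 ratio 1:1 ⇒ n(NH4NO3) = 0.328504 mol.
Mass of NH4NO3 = 0.328504 × 80.052 = 26.2974 g.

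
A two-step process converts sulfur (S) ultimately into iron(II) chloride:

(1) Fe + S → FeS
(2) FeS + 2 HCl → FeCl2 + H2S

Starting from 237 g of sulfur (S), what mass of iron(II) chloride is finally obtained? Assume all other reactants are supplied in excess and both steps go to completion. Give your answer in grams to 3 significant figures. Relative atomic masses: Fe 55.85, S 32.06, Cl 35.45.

937 g

M(S) = 32.06 g/mol.
M(FeCl2) = 55.85 + 2(35.45) = 126.75 g/mol.
n(S) = 237.0 / 32.06 = 7.392 mol.
Step 1 gives a 1:1 ratio of S to FeS, so n(FeS) = 7.392 mol.
In step 2 the FeS:FeCl2 ratio is 1:1, so n(FeCl2) = 7.392 mol.
Mass of FeCl2 = 7.392 × 126.75 = 937.0 g.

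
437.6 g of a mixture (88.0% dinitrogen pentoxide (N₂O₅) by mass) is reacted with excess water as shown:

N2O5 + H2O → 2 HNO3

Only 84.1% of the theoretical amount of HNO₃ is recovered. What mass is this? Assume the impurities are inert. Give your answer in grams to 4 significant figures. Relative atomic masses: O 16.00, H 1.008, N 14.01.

Pure N2O5 available = 437.6 g × 0.880 = 385.09 g.
M(N2O5) = 2(14.01) + 5(16.00) = 108.02 g/mol.
M(HNO3) = 1.008 + 14.01 + 3(16.00) = 63.018 g/mol.
n(N2O5) = 385.09 g / 108.02 g/mol = 3.5650 mol.
From the equation the N2O5:HNO3 mole ratio is 1:2, so n(HNO3) = 3.5650 × 2/1 = 7.1299 mol.
Mass of HNO3 = 7.1299 mol × 63.018 g/mol = 449.31 g.
Actual mass collected = 449.31 g × 0.841 = 377.87 g.

377.9 g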